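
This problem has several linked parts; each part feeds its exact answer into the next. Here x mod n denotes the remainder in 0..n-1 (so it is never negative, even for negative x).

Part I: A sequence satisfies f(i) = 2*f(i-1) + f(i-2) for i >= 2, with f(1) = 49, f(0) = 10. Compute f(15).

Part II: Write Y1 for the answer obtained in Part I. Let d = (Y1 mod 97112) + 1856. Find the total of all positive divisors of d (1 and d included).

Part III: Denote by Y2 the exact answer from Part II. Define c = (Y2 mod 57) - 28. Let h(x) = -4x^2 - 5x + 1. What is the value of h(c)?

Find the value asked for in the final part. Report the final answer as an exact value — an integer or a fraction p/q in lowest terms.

-853

Part I: f(2) = 2*(49) + 1*(10) = 108; iterating: f(2)=108, f(3)=265, f(4)=638, f(5)=1541, f(6)=3720, f(7)=8981, f(8)=21682, f(9)=52345, f(10)=126372, f(11)=305089, f(12)=736550, f(13)=1778189, f(14)=4292928, f(15)=10364045; answer 10364045
Part II: Y1 = 10364045; d = 72029; 72029 = 17 * 19 * 223; sigma = (1 + 17) * (1 + 19) * (1 + 223) = 18 * 20 * 224 = 80640; answer 80640
Part III: Y2 = 80640; c = 14; -4*(14)^2 - 5*(14)^1 + 1 = (-784) + (-70) + (1) = -853; answer -853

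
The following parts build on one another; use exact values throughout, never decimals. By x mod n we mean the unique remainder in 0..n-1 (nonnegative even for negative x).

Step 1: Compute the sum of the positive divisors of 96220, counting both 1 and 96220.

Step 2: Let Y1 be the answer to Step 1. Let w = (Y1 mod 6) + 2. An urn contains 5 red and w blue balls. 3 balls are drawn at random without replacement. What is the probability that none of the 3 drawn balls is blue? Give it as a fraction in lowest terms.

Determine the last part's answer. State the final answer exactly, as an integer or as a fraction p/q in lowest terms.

2/7

Step 1: 96220 = 2^2 * 5 * 17 * 283; sigma = (1 + 2 + 4) * (1 + 5) * (1 + 17) * (1 + 283) = 7 * 6 * 18 * 284 = 214704; answer 214704
Step 2: Y1 = 214704; w = 2; total draws C(7,3) = 35; favorable C(5,3) = 10; P = 2/7; answer 2/7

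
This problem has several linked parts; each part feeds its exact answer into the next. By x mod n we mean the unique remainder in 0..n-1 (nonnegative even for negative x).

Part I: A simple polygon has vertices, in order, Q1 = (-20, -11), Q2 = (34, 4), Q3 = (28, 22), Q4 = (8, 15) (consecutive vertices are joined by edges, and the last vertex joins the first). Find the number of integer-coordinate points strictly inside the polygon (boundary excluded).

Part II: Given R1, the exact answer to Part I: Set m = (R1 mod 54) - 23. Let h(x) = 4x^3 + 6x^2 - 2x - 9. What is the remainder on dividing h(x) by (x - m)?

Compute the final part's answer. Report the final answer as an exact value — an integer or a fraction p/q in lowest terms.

21343

Part I: cross terms: (-20*4 - 34*-11)=294, (34*22 - 28*4)=636, (28*15 - 8*22)=244, (8*-11 - -20*15)=212; twice the area = |1386| = 1386; area = 693; boundary points = 3 + 6 + 1 + 2 = 12; strictly interior points = area - boundary/2 + 1 = 688; answer 688
Part II: R1 = 688; m = 17; remainder = value at the root: 4*(17)^3 + 6*(17)^2 - 2*(17)^1 - 9 = (19652) + (1734) + (-34) + (-9) = 21343; answer 21343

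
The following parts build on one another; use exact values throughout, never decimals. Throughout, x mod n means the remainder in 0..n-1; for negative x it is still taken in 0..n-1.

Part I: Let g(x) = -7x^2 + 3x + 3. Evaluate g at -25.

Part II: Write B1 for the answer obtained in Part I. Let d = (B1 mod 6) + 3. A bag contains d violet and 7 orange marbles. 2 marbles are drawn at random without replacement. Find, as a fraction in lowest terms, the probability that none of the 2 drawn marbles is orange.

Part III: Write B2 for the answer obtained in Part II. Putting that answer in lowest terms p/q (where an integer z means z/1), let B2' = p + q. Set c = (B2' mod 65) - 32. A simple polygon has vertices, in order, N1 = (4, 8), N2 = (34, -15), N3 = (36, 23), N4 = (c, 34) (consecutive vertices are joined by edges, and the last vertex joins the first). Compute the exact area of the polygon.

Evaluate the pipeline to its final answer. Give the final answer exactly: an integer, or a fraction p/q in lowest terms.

2273/2

Part I: -7*(-25)^2 + 3*(-25)^1 + 3 = (-4375) + (-75) + (3) = -4447; answer -4447
Part II: B1 = -4447; d = 8; total draws C(15,2) = 105; favorable C(8,2) = 28; P = 4/15; answer 4/15
Part III: B2 = 4/15; threaded value p + q = 19; c = -13; cross terms: (4*-15 - 34*8)=-332, (34*23 - 36*-15)=1322, (36*34 - -13*23)=1523, (-13*8 - 4*34)=-240; twice the area = |2273| = 2273; area = 2273/2; answer 2273/2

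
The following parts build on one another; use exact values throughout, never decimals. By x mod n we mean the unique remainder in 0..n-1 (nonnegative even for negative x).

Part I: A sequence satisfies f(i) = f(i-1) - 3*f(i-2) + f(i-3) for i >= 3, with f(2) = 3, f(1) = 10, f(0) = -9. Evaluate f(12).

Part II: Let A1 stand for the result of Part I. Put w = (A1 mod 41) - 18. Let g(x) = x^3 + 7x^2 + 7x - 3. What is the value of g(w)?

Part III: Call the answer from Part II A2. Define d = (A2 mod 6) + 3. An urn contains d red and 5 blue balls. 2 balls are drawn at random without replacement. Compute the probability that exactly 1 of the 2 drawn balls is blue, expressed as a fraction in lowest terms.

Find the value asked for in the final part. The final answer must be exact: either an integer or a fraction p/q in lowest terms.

15/28

Part I: f(3) = 1*(3) - 3*(10) + 1*(-9) = -36; iterating: f(3)=-36, f(4)=-35, f(5)=76, f(6)=145, f(7)=-118, f(8)=-477, f(9)=22, f(10)=1335, f(11)=792, f(12)=-3191; answer -3191
Part II: A1 = -3191; w = -11; 1*(-11)^3 + 7*(-11)^2 + 7*(-11)^1 - 3 = (-1331) + (847) + (-77) + (-3) = -564; answer -564
Part III: A2 = -564; d = 3; total draws C(8,2) = 28; favorable C(5,1)*C(3,1) = 15; P = 15/28; answer 15/28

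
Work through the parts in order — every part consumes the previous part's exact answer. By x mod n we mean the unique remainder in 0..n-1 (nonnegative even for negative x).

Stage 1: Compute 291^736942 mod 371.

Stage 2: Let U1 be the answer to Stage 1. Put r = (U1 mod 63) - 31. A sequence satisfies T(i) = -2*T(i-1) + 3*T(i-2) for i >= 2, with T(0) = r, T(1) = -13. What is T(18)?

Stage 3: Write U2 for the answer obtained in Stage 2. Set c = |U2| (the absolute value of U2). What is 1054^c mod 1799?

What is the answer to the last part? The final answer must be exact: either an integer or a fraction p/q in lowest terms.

Stage 1: squarings mod 371: 291^1=291, 291^2=93, 291^4=116, 291^8=100, 291^16=354, 291^32=289, 291^64=46, 291^128=261, 291^256=228, 291^512=44, 291^1024=81, 291^2048=254, 291^4096=333, 291^8192=331, 291^16384=116, 291^32768=100, 291^65536=354, 291^131072=289, 291^262144=46, 291^524288=261; 291^736942 = 291^2 * 291^4 * 291^8 * 291^32 * 291^128 * 291^512 * 291^1024 * 291^2048 * 291^4096 * 291^8192 * 291^65536 * 291^131072 * 291^524288 = 4 (mod 371); answer 4
Stage 2: U1 = 4; r = -27; T(2) = -2*(-13) + 3*(-27) = -55; iterating: T(2)=-55, T(3)=71, T(4)=-307, T(5)=827, T(6)=-2575, T(7)=7631, T(8)=-22987, T(9)=68867, T(10)=-206695, T(11)=619991, T(12)=-1860067, T(13)=5580107, T(14)=-16740415, T(15)=50221151, T(16)=-150663547, T(17)=451990547, T(18)=-1355971735; answer -1355971735
Stage 3: U2 = -1355971735; c = 1355971735; squarings mod 1799: 1054^1=1054, 1054^2=933, 1054^4=1572, 1054^8=1157, 1054^16=193, 1054^32=1269, 1054^64=256, 1054^128=772, 1054^256=515, 1054^512=772, 1054^1024=515, 1054^2048=772, 1054^4096=515, 1054^8192=772, 1054^16384=515, 1054^32768=772, 1054^65536=515, 1054^131072=772, 1054^262144=515, 1054^524288=772, 1054^1048576=515, 1054^2097152=772, 1054^4194304=515, 1054^8388608=772, 1054^16777216=515, 1054^33554432=772, 1054^67108864=515, 1054^134217728=772, 1054^268435456=515, 1054^536870912=772, 1054^1073741824=515; 1054^1355971735 = 1054^1 * 1054^2 * 1054^4 * 1054^16 * 1054^128 * 1054^1024 * 1054^2048 * 1054^4096 * 1054^8192 * 1054^16384 * 1054^131072 * 1054^1048576 * 1054^4194304 * 1054^8388608 * 1054^268435456 * 1054^1073741824 = 1264 (mod 1799); answer 1264

1264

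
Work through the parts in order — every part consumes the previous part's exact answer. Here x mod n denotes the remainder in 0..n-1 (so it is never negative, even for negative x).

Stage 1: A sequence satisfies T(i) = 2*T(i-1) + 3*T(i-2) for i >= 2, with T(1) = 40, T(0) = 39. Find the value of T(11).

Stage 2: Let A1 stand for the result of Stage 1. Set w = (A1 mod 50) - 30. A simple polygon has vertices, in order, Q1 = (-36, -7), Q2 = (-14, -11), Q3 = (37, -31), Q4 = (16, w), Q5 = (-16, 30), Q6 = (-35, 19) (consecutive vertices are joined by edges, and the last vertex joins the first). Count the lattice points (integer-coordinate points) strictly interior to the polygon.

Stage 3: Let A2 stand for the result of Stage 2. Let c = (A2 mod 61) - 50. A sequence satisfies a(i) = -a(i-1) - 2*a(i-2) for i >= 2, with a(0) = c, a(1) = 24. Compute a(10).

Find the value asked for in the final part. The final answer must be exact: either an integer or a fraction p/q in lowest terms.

26

Stage 1: T(2) = 2*(40) + 3*(39) = 197; iterating: T(2)=197, T(3)=514, T(4)=1619, T(5)=4780, T(6)=14417, T(7)=43174, T(8)=129599, T(9)=388720, T(10)=1166237, T(11)=3498634; answer 3498634
Stage 2: A1 = 3498634; w = 4; cross terms: (-36*-11 - -14*-7)=298, (-14*-31 - 37*-11)=841, (37*4 - 16*-31)=644, (16*30 - -16*4)=544, (-16*19 - -35*30)=746, (-35*-7 - -36*19)=929; twice the area = |4002| = 4002; area = 2001; boundary points = 2 + 1 + 7 + 2 + 1 + 1 = 14; strictly interior points = area - boundary/2 + 1 = 1995; answer 1995
Stage 3: A2 = 1995; c = -7; a(2) = -1*(24) - 2*(-7) = -10; iterating: a(2)=-10, a(3)=-38, a(4)=58, a(5)=18, a(6)=-134, a(7)=98, a(8)=170, a(9)=-366, a(10)=26; answer 26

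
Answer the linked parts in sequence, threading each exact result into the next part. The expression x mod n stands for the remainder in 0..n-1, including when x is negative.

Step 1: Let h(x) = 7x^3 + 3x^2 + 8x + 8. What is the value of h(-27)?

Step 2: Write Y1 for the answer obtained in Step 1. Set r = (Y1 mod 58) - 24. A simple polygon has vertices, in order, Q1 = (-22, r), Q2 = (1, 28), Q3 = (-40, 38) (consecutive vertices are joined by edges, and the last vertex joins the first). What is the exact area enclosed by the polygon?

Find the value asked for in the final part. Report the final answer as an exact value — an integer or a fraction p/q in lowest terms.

484

Step 1: 7*(-27)^3 + 3*(-27)^2 + 8*(-27)^1 + 8 = (-137781) + (2187) + (-216) + (8) = -135802; answer -135802
Step 2: Y1 = -135802; r = 10; cross terms: (-22*28 - 1*10)=-626, (1*38 - -40*28)=1158, (-40*10 - -22*38)=436; twice the area = |968| = 968; area = 484; answer 484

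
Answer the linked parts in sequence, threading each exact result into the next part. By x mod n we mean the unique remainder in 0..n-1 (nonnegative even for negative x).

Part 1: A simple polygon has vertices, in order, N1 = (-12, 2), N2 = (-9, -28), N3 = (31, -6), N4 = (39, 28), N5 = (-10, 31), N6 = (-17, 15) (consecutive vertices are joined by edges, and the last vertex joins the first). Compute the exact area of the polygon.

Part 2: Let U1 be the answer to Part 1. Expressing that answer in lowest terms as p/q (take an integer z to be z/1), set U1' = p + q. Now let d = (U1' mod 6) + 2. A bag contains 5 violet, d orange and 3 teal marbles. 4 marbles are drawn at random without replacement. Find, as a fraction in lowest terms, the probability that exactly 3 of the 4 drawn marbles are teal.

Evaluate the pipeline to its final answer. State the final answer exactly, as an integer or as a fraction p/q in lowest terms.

Part 1: cross terms: (-12*-28 - -9*2)=354, (-9*-6 - 31*-28)=922, (31*28 - 39*-6)=1102, (39*31 - -10*28)=1489, (-10*15 - -17*31)=377, (-17*2 - -12*15)=146; twice the area = |4390| = 4390; area = 2195; answer 2195
Part 2: U1 = 2195; threaded value p + q = 2196; d = 2; total draws C(10,4) = 210; favorable C(3,3)*C(7,1) = 7; P = 1/30; answer 1/30

1/30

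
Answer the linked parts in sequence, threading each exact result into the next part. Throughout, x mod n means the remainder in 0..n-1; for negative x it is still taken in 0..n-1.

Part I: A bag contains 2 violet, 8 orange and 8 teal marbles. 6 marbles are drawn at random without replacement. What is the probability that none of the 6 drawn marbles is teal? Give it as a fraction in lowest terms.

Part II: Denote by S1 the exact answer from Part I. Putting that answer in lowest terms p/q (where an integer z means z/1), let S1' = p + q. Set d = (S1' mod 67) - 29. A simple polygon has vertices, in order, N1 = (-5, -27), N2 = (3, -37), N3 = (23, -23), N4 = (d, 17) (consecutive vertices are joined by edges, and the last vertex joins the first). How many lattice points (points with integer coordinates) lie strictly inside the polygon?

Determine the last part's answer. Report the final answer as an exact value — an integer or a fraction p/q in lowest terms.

728

Part I: total draws C(18,6) = 18564; favorable C(10,6) = 210; P = 5/442; answer 5/442
Part II: S1 = 5/442; threaded value p + q = 447; d = 16; cross terms: (-5*-37 - 3*-27)=266, (3*-23 - 23*-37)=782, (23*17 - 16*-23)=759, (16*-27 - -5*17)=-347; twice the area = |1460| = 1460; area = 730; boundary points = 2 + 2 + 1 + 1 = 6; strictly interior points = area - boundary/2 + 1 = 728; answer 728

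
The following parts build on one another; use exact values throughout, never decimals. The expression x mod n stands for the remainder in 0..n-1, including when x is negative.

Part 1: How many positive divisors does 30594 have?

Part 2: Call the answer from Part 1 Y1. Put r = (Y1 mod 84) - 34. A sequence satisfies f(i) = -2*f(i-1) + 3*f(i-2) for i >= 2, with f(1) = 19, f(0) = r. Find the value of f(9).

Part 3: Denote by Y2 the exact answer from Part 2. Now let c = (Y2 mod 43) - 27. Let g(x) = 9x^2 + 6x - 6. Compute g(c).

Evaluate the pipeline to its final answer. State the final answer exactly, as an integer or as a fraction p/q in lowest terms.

1929

Part 1: 30594 = 2 * 3 * 5099; number of divisors = (1+1) * (1+1) * (1+1) = 8; answer 8
Part 2: Y1 = 8; r = -26; f(2) = -2*(19) + 3*(-26) = -116; iterating: f(2)=-116, f(3)=289, f(4)=-926, f(5)=2719, f(6)=-8216, f(7)=24589, f(8)=-73826, f(9)=221419; answer 221419
Part 3: Y2 = 221419; c = -15; 9*(-15)^2 + 6*(-15)^1 - 6 = (2025) + (-90) + (-6) = 1929; answer 1929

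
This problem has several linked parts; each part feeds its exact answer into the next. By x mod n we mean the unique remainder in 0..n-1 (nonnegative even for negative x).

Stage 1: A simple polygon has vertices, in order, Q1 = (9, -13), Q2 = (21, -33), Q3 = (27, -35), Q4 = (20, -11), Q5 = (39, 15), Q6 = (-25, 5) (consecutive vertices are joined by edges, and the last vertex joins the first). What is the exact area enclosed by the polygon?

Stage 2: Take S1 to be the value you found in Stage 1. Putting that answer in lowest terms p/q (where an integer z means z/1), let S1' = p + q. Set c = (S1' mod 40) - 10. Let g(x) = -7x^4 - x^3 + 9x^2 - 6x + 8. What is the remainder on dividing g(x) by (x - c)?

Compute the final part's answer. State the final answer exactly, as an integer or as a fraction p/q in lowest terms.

-28648

Stage 1: cross terms: (9*-33 - 21*-13)=-24, (21*-35 - 27*-33)=156, (27*-11 - 20*-35)=403, (20*15 - 39*-11)=729, (39*5 - -25*15)=570, (-25*-13 - 9*5)=280; twice the area = |2114| = 2114; area = 1057; answer 1057
Stage 2: S1 = 1057; threaded value p + q = 1058; c = 8; remainder = value at the root: -7*(8)^4 - 1*(8)^3 + 9*(8)^2 - 6*(8)^1 + 8 = (-28672) + (-512) + (576) + (-48) + (8) = -28648; answer -28648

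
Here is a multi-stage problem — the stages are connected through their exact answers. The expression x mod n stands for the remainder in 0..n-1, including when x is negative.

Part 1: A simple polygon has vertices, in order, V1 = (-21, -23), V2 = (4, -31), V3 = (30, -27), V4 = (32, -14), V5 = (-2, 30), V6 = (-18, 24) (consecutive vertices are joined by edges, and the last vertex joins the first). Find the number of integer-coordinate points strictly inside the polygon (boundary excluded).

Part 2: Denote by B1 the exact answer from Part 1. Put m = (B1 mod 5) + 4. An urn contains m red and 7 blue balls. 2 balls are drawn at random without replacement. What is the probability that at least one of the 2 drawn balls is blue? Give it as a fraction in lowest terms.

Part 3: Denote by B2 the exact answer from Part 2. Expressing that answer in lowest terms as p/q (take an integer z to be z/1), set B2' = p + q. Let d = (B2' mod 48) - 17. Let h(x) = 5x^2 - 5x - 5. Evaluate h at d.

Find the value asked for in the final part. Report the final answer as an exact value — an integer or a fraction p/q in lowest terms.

4345

Part 1: cross terms: (-21*-31 - 4*-23)=743, (4*-27 - 30*-31)=822, (30*-14 - 32*-27)=444, (32*30 - -2*-14)=932, (-2*24 - -18*30)=492, (-18*-23 - -21*24)=918; twice the area = |4351| = 4351; area = 4351/2; boundary points = 1 + 2 + 1 + 2 + 2 + 1 = 9; strictly interior points = area - boundary/2 + 1 = 2172; answer 2172
Part 2: B1 = 2172; m = 6; total draws C(13,2) = 78; complement C(6,2) = 15; favorable 78 - 15 = 63; P = 21/26; answer 21/26
Part 3: B2 = 21/26; threaded value p + q = 47; d = 30; 5*(30)^2 - 5*(30)^1 - 5 = (4500) + (-150) + (-5) = 4345; answer 4345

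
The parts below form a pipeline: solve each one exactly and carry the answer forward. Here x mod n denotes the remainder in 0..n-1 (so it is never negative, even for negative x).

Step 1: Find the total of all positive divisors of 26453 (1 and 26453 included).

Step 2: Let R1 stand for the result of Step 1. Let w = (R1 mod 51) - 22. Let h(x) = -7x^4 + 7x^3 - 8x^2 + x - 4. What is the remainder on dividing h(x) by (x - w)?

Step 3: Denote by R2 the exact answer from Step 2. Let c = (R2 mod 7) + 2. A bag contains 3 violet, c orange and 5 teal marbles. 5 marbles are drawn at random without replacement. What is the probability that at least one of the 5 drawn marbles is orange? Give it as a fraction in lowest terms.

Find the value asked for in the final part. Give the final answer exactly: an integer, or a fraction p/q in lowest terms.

Step 1: 26453 = 7 * 3779; sigma = (1 + 7) * (1 + 3779) = 8 * 3780 = 30240; answer 30240
Step 2: R1 = 30240; w = 26; remainder = value at the root: -7*(26)^4 + 7*(26)^3 - 8*(26)^2 + 1*(26)^1 - 4 = (-3198832) + (123032) + (-5408) + (26) + (-4) = -3081186; answer -3081186
Step 3: R2 = -3081186; c = 6; total draws C(14,5) = 2002; complement C(8,5) = 56; favorable 2002 - 56 = 1946; P = 139/143; answer 139/143

139/143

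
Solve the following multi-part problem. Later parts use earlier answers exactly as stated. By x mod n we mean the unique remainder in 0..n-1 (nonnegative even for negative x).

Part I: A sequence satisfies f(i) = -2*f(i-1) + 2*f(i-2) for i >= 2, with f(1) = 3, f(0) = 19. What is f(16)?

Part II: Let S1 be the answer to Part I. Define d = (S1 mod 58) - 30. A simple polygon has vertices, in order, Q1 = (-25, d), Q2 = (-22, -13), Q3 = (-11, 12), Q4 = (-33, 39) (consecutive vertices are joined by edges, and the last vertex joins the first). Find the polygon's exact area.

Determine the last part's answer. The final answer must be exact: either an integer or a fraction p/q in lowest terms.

Part I: f(2) = -2*(3) + 2*(19) = 32; iterating: f(2)=32, f(3)=-58, f(4)=180, f(5)=-476, f(6)=1312, f(7)=-3576, f(8)=9776, f(9)=-26704, f(10)=72960, f(11)=-199328, f(12)=544576, f(13)=-1487808, f(14)=4064768, f(15)=-11105152, f(16)=30339840; answer 30339840
Part II: S1 = 30339840; d = 10; cross terms: (-25*-13 - -22*10)=545, (-22*12 - -11*-13)=-407, (-11*39 - -33*12)=-33, (-33*10 - -25*39)=645; twice the area = |750| = 750; area = 375; answer 375

375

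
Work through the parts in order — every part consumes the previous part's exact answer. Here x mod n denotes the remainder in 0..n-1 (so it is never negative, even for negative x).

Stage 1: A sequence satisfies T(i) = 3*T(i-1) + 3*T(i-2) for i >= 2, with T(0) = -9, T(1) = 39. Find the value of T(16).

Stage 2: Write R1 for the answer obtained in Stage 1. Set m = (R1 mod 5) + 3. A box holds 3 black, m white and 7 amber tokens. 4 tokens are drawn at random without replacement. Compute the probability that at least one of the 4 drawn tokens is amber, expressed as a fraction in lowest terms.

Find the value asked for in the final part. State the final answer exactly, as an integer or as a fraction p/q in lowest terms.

138/143

Stage 1: T(2) = 3*(39) + 3*(-9) = 90; iterating: T(2)=90, T(3)=387, T(4)=1431, T(5)=5454, T(6)=20655, T(7)=78327, T(8)=296946, T(9)=1125819, T(10)=4268295, T(11)=16182342, T(12)=61351911, T(13)=232602759, T(14)=881864010, T(15)=3343400307, T(16)=12675792951; answer 12675792951
Stage 2: R1 = 12675792951; m = 4; total draws C(14,4) = 1001; complement C(7,4) = 35; favorable 1001 - 35 = 966; P = 138/143; answer 138/143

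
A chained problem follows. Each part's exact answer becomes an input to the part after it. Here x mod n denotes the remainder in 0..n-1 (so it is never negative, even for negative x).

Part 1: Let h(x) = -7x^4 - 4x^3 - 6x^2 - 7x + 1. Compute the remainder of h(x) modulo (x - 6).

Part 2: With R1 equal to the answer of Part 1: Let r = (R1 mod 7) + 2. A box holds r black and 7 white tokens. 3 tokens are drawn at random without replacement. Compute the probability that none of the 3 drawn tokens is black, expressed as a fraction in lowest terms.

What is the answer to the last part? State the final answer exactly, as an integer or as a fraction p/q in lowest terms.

1/13

Part 1: remainder = value at the root: -7*(6)^4 - 4*(6)^3 - 6*(6)^2 - 7*(6)^1 + 1 = (-9072) + (-864) + (-216) + (-42) + (1) = -10193; answer -10193
Part 2: R1 = -10193; r = 8; total draws C(15,3) = 455; favorable C(7,3) = 35; P = 1/13; answer 1/13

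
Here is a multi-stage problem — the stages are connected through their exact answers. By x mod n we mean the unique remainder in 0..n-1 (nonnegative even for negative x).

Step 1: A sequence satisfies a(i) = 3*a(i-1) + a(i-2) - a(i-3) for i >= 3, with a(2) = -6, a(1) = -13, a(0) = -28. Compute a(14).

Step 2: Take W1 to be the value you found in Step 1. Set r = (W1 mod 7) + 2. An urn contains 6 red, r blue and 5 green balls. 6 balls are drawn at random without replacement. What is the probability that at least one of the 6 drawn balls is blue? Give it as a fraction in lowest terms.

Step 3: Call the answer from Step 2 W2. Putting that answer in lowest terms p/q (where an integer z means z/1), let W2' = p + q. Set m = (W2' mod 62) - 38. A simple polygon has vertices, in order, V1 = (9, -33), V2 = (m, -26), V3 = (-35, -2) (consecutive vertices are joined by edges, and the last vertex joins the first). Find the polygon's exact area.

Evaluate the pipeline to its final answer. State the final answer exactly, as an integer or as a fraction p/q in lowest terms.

123

Step 1: a(3) = 3*(-6) + 1*(-13) - 1*(-28) = -3; iterating: a(3)=-3, a(4)=-2, a(5)=-3, a(6)=-8, a(7)=-25, a(8)=-80, a(9)=-257, a(10)=-826, a(11)=-2655, a(12)=-8534, a(13)=-27431, a(14)=-88172; answer -88172
Step 2: W1 = -88172; r = 2; total draws C(13,6) = 1716; complement C(11,6) = 462; favorable 1716 - 462 = 1254; P = 19/26; answer 19/26
Step 3: W2 = 19/26; threaded value p + q = 45; m = 7; cross terms: (9*-26 - 7*-33)=-3, (7*-2 - -35*-26)=-924, (-35*-33 - 9*-2)=1173; twice the area = |246| = 246; area = 123; answer 123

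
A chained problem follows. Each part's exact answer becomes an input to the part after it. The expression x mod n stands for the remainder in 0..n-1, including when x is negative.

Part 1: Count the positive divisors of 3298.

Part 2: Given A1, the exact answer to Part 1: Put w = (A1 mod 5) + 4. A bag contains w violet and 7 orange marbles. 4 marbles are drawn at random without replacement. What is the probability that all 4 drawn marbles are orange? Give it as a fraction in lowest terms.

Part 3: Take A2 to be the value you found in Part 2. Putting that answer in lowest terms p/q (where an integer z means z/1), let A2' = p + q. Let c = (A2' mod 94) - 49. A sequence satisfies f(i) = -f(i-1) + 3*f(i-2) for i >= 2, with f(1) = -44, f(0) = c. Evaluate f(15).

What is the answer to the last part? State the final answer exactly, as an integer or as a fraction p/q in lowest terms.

-3804239

Part 1: 3298 = 2 * 17 * 97; number of divisors = (1+1) * (1+1) * (1+1) = 8; answer 8
Part 2: A1 = 8; w = 7; total draws C(14,4) = 1001; favorable C(7,4) = 35; P = 5/143; answer 5/143
Part 3: A2 = 5/143; threaded value p + q = 148; c = 5; f(2) = -1*(-44) + 3*(5) = 59; iterating: f(2)=59, f(3)=-191, f(4)=368, f(5)=-941, f(6)=2045, f(7)=-4868, f(8)=11003, f(9)=-25607, f(10)=58616, f(11)=-135437, f(12)=311285, f(13)=-717596, f(14)=1651451, f(15)=-3804239; answer -3804239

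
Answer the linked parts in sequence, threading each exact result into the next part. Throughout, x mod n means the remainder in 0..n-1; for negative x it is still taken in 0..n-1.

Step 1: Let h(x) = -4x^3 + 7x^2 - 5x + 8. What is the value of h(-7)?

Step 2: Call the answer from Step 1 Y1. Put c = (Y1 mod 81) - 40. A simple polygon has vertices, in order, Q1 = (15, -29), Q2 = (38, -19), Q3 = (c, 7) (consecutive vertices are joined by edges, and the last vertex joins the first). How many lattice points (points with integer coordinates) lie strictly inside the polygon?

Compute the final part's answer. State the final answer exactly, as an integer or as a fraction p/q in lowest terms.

403

Step 1: -4*(-7)^3 + 7*(-7)^2 - 5*(-7)^1 + 8 = (1372) + (343) + (35) + (8) = 1758; answer 1758
Step 2: Y1 = 1758; c = 17; cross terms: (15*-19 - 38*-29)=817, (38*7 - 17*-19)=589, (17*-29 - 15*7)=-598; twice the area = |808| = 808; area = 404; boundary points = 1 + 1 + 2 = 4; strictly interior points = area - boundary/2 + 1 = 403; answer 403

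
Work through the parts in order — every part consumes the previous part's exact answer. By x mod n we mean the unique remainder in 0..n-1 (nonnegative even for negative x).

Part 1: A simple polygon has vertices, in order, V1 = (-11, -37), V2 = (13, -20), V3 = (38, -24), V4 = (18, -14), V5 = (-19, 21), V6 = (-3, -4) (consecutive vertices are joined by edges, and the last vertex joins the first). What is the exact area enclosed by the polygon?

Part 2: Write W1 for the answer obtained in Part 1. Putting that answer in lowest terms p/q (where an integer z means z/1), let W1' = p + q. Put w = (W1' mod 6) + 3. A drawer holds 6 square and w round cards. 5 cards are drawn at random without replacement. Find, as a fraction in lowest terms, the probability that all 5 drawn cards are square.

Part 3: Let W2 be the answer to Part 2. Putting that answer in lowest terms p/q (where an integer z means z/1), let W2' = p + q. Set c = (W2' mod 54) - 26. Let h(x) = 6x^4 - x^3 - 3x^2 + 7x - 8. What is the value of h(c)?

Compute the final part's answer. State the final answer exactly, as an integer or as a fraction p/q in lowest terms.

495457

Part 1: cross terms: (-11*-20 - 13*-37)=701, (13*-24 - 38*-20)=448, (38*-14 - 18*-24)=-100, (18*21 - -19*-14)=112, (-19*-4 - -3*21)=139, (-3*-37 - -11*-4)=67; twice the area = |1367| = 1367; area = 1367/2; answer 1367/2
Part 2: W1 = 1367/2; threaded value p + q = 1369; w = 4; total draws C(10,5) = 252; favorable C(6,5) = 6; P = 1/42; answer 1/42
Part 3: W2 = 1/42; threaded value p + q = 43; c = 17; 6*(17)^4 - 1*(17)^3 - 3*(17)^2 + 7*(17)^1 - 8 = (501126) + (-4913) + (-867) + (119) + (-8) = 495457; answer 495457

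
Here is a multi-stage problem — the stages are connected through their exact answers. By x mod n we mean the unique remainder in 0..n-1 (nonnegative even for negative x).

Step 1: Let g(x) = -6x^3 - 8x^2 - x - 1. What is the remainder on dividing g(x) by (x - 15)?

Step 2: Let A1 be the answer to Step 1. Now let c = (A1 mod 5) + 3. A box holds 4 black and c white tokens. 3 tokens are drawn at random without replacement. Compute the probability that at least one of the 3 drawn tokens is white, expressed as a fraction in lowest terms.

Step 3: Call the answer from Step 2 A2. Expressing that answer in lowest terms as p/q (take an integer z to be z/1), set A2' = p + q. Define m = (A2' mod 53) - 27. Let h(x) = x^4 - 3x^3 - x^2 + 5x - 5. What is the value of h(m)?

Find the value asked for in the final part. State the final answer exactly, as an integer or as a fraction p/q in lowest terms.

150437

Step 1: remainder = value at the root: -6*(15)^3 - 8*(15)^2 - 1*(15)^1 - 1 = (-20250) + (-1800) + (-15) + (-1) = -22066; answer -22066
Step 2: A1 = -22066; c = 7; total draws C(11,3) = 165; complement C(4,3) = 4; favorable 165 - 4 = 161; P = 161/165; answer 161/165
Step 3: A2 = 161/165; threaded value p + q = 326; m = -19; 1*(-19)^4 - 3*(-19)^3 - 1*(-19)^2 + 5*(-19)^1 - 5 = (130321) + (20577) + (-361) + (-95) + (-5) = 150437; answer 150437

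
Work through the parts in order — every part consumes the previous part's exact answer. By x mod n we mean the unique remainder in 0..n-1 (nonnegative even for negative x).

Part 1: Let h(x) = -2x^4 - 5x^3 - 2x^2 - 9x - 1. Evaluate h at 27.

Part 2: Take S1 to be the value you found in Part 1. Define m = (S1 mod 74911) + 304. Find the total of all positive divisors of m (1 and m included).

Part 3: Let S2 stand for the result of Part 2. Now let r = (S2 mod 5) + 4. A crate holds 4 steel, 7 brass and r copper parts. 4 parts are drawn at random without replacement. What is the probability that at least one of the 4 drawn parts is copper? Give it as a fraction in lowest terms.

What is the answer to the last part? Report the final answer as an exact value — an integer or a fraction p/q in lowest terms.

Part 1: -2*(27)^4 - 5*(27)^3 - 2*(27)^2 - 9*(27)^1 - 1 = (-1062882) + (-98415) + (-1458) + (-243) + (-1) = -1162999; answer -1162999
Part 2: S1 = -1162999; m = 35881; 35881 = 53 * 677; sigma = (1 + 53) * (1 + 677) = 54 * 678 = 36612; answer 36612
Part 3: S2 = 36612; r = 6; total draws C(17,4) = 2380; complement C(11,4) = 330; favorable 2380 - 330 = 2050; P = 205/238; answer 205/238

205/238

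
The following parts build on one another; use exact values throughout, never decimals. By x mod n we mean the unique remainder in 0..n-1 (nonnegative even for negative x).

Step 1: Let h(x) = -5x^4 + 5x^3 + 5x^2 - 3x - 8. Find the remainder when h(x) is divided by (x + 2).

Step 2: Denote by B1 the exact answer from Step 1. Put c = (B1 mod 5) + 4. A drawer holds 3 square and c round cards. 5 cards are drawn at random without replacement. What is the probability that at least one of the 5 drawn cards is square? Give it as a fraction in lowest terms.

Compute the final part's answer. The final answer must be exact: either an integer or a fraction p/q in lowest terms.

Step 1: remainder = value at the root: -5*(-2)^4 + 5*(-2)^3 + 5*(-2)^2 - 3*(-2)^1 - 8 = (-80) + (-40) + (20) + (6) + (-8) = -102; answer -102
Step 2: B1 = -102; c = 7; total draws C(10,5) = 252; complement C(7,5) = 21; favorable 252 - 21 = 231; P = 11/12; answer 11/12

11/12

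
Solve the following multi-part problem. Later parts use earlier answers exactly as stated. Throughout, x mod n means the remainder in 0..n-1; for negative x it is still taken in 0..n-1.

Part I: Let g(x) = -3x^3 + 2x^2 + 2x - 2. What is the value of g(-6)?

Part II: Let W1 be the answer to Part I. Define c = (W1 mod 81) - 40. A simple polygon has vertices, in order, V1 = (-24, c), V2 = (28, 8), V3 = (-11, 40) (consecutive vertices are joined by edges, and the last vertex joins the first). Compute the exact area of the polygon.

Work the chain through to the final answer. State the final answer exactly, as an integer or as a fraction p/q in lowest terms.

637

Part I: -3*(-6)^3 + 2*(-6)^2 + 2*(-6)^1 - 2 = (648) + (72) + (-12) + (-2) = 706; answer 706
Part II: W1 = 706; c = 18; cross terms: (-24*8 - 28*18)=-696, (28*40 - -11*8)=1208, (-11*18 - -24*40)=762; twice the area = |1274| = 1274; area = 637; answer 637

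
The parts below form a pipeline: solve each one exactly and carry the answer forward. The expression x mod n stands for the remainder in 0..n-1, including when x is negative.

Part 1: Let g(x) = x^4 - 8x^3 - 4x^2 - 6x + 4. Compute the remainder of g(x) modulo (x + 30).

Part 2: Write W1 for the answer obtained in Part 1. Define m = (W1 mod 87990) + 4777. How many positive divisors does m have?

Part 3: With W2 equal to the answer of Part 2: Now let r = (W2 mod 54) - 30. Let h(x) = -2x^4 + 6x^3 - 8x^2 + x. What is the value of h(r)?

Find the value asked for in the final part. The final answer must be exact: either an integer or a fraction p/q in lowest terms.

-1367324

Part 1: remainder = value at the root: 1*(-30)^4 - 8*(-30)^3 - 4*(-30)^2 - 6*(-30)^1 + 4 = (810000) + (216000) + (-3600) + (180) + (4) = 1022584; answer 1022584
Part 2: W1 = 1022584; m = 59471; 59471 is prime, so its only divisors are 1 and 59471; count = 2; answer 2
Part 3: W2 = 2; r = -28; -2*(-28)^4 + 6*(-28)^3 - 8*(-28)^2 + 1*(-28)^1 = (-1229312) + (-131712) + (-6272) + (-28) = -1367324; answer -1367324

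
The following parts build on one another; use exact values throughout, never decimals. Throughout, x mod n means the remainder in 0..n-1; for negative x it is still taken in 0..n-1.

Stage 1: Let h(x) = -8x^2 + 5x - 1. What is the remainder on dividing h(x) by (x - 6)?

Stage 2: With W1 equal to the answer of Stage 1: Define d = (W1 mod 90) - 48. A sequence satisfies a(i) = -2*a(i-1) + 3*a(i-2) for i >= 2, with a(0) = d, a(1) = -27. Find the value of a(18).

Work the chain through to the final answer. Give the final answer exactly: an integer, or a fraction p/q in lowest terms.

Stage 1: remainder = value at the root: -8*(6)^2 + 5*(6)^1 - 1 = (-288) + (30) + (-1) = -259; answer -259
Stage 2: W1 = -259; d = -37; a(2) = -2*(-27) + 3*(-37) = -57; iterating: a(2)=-57, a(3)=33, a(4)=-237, a(5)=573, a(6)=-1857, a(7)=5433, a(8)=-16437, a(9)=49173, a(10)=-147657, a(11)=442833, a(12)=-1328637, a(13)=3985773, a(14)=-11957457, a(15)=35872233, a(16)=-107616837, a(17)=322850373, a(18)=-968551257; answer -968551257

-968551257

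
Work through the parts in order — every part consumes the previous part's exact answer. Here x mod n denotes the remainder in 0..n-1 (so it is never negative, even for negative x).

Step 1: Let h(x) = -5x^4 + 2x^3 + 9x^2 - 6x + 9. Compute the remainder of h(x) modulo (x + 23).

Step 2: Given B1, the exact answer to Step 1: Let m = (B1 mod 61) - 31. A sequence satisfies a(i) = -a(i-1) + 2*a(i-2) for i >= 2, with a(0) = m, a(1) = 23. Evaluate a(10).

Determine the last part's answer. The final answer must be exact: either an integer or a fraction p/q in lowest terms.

-2713

Step 1: remainder = value at the root: -5*(-23)^4 + 2*(-23)^3 + 9*(-23)^2 - 6*(-23)^1 + 9 = (-1399205) + (-24334) + (4761) + (138) + (9) = -1418631; answer -1418631
Step 2: B1 = -1418631; m = 15; a(2) = -1*(23) + 2*(15) = 7; iterating: a(2)=7, a(3)=39, a(4)=-25, a(5)=103, a(6)=-153, a(7)=359, a(8)=-665, a(9)=1383, a(10)=-2713; answer -2713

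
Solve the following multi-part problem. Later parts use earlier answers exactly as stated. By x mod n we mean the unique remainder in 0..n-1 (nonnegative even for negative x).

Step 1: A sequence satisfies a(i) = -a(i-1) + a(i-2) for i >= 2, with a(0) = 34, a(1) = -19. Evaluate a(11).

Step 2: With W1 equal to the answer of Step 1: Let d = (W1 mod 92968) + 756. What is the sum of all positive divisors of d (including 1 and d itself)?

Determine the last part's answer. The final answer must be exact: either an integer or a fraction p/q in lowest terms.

90164

Step 1: a(2) = -1*(-19) + 1*(34) = 53; iterating: a(2)=53, a(3)=-72, a(4)=125, a(5)=-197, a(6)=322, a(7)=-519, a(8)=841, a(9)=-1360, a(10)=2201, a(11)=-3561; answer -3561
Step 2: W1 = -3561; d = 90163; 90163 is prime, so its only divisors are 1 and 90163; sigma = 1 + 90163 = 90164; answer 90164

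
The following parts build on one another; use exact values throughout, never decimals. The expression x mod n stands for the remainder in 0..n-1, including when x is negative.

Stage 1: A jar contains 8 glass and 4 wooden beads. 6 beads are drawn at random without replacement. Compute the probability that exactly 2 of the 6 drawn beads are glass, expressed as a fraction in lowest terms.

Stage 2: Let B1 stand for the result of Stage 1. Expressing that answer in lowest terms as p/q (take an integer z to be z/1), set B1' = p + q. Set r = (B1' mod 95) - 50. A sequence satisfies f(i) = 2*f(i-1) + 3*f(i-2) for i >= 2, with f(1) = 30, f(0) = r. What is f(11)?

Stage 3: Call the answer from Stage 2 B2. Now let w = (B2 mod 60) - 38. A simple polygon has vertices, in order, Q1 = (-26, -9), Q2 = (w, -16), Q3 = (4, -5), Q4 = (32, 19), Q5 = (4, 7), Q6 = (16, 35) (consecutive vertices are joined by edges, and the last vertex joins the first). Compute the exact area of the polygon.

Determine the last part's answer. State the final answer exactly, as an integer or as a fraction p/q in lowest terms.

861

Stage 1: total draws C(12,6) = 924; favorable C(8,2)*C(4,4) = 28; P = 1/33; answer 1/33
Stage 2: B1 = 1/33; threaded value p + q = 34; r = -16; f(2) = 2*(30) + 3*(-16) = 12; iterating: f(2)=12, f(3)=114, f(4)=264, f(5)=870, f(6)=2532, f(7)=7674, f(8)=22944, f(9)=68910, f(10)=206652, f(11)=620034; answer 620034
Stage 3: B2 = 620034; w = 16; cross terms: (-26*-16 - 16*-9)=560, (16*-5 - 4*-16)=-16, (4*19 - 32*-5)=236, (32*7 - 4*19)=148, (4*35 - 16*7)=28, (16*-9 - -26*35)=766; twice the area = |1722| = 1722; area = 861; answer 861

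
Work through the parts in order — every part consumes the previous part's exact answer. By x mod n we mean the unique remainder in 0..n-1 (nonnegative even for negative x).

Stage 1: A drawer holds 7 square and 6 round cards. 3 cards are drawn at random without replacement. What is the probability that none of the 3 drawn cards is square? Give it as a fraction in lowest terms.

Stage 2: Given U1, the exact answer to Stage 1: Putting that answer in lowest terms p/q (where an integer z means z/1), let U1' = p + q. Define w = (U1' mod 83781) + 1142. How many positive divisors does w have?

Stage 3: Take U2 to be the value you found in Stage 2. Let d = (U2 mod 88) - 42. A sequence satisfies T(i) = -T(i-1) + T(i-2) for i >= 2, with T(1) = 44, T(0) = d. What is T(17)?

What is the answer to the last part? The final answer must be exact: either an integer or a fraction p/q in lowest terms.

Stage 1: total draws C(13,3) = 286; favorable C(6,3) = 20; P = 10/143; answer 10/143
Stage 2: U1 = 10/143; threaded value p + q = 153; w = 1295; 1295 = 5 * 7 * 37; number of divisors = (1+1) * (1+1) * (1+1) = 8; answer 8
Stage 3: U2 = 8; d = -34; T(2) = -1*(44) + 1*(-34) = -78; iterating: T(2)=-78, T(3)=122, T(4)=-200, T(5)=322, T(6)=-522, T(7)=844, T(8)=-1366, T(9)=2210, T(10)=-3576, T(11)=5786, T(12)=-9362, T(13)=15148, T(14)=-24510, T(15)=39658, T(16)=-64168, T(17)=103826; answer 103826

103826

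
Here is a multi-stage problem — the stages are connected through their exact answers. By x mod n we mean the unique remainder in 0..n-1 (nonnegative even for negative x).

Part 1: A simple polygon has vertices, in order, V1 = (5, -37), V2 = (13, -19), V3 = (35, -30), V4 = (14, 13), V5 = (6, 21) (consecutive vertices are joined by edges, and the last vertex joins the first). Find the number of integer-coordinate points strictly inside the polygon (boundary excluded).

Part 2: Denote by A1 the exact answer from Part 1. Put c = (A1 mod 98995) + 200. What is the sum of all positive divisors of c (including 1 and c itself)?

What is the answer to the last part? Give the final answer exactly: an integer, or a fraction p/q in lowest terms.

1512

Part 1: cross terms: (5*-19 - 13*-37)=386, (13*-30 - 35*-19)=275, (35*13 - 14*-30)=875, (14*21 - 6*13)=216, (6*-37 - 5*21)=-327; twice the area = |1425| = 1425; area = 1425/2; boundary points = 2 + 11 + 1 + 8 + 1 = 23; strictly interior points = area - boundary/2 + 1 = 702; answer 702
Part 2: A1 = 702; c = 902; 902 = 2 * 11 * 41; sigma = (1 + 2) * (1 + 11) * (1 + 41) = 3 * 12 * 42 = 1512; answer 1512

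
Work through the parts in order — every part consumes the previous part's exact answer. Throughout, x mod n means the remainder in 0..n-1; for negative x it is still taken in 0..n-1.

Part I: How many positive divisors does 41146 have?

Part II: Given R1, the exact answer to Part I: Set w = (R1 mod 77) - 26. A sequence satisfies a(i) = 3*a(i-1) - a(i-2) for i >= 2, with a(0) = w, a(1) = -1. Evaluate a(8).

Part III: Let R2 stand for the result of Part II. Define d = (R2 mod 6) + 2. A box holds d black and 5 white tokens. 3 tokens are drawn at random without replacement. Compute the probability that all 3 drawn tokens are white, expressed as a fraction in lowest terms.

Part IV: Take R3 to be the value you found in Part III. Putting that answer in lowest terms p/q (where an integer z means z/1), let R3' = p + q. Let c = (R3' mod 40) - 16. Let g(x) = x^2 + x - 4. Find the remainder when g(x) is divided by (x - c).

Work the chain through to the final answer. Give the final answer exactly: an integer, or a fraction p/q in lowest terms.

2

Part I: 41146 = 2 * 7 * 2939; number of divisors = (1+1) * (1+1) * (1+1) = 8; answer 8
Part II: R1 = 8; w = -18; a(2) = 3*(-1) - 1*(-18) = 15; iterating: a(2)=15, a(3)=46, a(4)=123, a(5)=323, a(6)=846, a(7)=2215, a(8)=5799; answer 5799
Part III: R2 = 5799; d = 5; total draws C(10,3) = 120; favorable C(5,3) = 10; P = 1/12; answer 1/12
Part IV: R3 = 1/12; threaded value p + q = 13; c = -3; remainder = value at the root: 1*(-3)^2 + 1*(-3)^1 - 4 = (9) + (-3) + (-4) = 2; answer 2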